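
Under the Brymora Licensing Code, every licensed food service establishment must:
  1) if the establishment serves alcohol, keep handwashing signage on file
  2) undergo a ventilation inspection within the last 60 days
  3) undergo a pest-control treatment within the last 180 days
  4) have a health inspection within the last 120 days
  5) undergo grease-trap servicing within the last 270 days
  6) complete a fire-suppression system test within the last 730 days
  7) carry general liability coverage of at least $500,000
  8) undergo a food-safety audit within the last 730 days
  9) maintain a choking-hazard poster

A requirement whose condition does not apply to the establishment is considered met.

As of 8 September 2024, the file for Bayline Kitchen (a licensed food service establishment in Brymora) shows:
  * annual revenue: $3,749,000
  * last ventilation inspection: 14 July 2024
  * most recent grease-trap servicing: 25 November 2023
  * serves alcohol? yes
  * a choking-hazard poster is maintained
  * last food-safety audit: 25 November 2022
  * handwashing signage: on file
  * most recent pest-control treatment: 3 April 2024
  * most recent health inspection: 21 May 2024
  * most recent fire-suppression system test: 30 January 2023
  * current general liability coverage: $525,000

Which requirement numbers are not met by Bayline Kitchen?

1. condition 'serves alcohol' holds; handwashing signage present → met
2. ventilation inspection 56 days ago vs limit 60 → met
3. pest-control treatment 158 days ago vs limit 180 → met
4. health inspection 110 days ago vs limit 120 → met
5. grease-trap servicing 288 days ago vs limit 270 → not met
6. fire-suppression system test 587 days ago vs limit 730 → met
7. general liability coverage $525,000 ≥ $500,000 → met
8. food-safety audit 653 days ago vs limit 730 → met
9. choking-hazard poster present → met
Not met: 5

5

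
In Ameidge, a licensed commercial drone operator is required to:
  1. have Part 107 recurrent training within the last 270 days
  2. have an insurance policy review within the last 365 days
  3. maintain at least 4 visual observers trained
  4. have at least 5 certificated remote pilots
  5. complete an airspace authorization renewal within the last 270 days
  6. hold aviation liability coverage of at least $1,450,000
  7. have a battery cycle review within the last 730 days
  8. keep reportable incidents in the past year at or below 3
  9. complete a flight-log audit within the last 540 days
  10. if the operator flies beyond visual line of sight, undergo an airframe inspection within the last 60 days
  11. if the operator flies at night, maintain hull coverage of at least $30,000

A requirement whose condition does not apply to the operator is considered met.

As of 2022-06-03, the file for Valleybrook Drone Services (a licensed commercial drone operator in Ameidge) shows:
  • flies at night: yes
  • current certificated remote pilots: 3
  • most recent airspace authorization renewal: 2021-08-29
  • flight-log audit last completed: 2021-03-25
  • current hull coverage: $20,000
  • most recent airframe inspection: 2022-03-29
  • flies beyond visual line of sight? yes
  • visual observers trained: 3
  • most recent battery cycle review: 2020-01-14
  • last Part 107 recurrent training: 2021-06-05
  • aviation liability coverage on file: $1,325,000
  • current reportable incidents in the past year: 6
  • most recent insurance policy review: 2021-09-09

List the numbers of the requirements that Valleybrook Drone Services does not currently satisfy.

1, 3, 4, 5, 6, 7, 8, 10, 11

1. Part 107 recurrent training 363 days ago vs limit 270 → not met
2. insurance policy review 267 days ago vs limit 365 → met
3. visual observers trained 3 < 4 → not met
4. certificated remote pilots 3 < 5 → not met
5. airspace authorization renewal 278 days ago vs limit 270 → not met
6. aviation liability coverage $1,325,000 < $1,450,000 → not met
7. battery cycle review 871 days ago vs limit 730 → not met
8. reportable incidents in the past year 6 > 3 → not met
9. flight-log audit 435 days ago vs limit 540 → met
10. condition 'flies beyond visual line of sight' holds; airframe inspection 66 days ago vs limit 60 → not met
11. condition 'flies at night' holds; hull coverage $20,000 < $30,000 → not met
Not met: 1, 3, 4, 5, 6, 7, 8, 10, 11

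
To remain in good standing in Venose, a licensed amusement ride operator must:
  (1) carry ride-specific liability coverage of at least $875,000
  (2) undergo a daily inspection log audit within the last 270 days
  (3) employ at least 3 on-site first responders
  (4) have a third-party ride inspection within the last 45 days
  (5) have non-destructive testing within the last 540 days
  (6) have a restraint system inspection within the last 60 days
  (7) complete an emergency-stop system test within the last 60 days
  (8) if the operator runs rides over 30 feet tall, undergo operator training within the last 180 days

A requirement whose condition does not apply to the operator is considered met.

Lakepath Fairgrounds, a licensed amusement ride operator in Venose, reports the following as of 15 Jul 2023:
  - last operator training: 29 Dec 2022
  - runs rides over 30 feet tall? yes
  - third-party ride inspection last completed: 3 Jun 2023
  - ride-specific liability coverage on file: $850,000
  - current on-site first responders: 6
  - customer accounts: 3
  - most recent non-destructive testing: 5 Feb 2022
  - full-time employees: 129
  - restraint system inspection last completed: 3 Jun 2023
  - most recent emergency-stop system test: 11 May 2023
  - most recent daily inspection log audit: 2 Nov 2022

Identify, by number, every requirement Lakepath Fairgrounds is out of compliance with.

1. ride-specific liability coverage $850,000 < $875,000 → not met
2. daily inspection log audit 255 days ago vs limit 270 → met
3. on-site first responders 6 ≥ 3 → met
4. third-party ride inspection 42 days ago vs limit 45 → met
5. non-destructive testing 525 days ago vs limit 540 → met
6. restraint system inspection 42 days ago vs limit 60 → met
7. emergency-stop system test 65 days ago vs limit 60 → not met
8. condition 'runs rides over 30 feet tall' holds; operator training 198 days ago vs limit 180 → not met
Not met: 1, 7, 8

1, 7, 8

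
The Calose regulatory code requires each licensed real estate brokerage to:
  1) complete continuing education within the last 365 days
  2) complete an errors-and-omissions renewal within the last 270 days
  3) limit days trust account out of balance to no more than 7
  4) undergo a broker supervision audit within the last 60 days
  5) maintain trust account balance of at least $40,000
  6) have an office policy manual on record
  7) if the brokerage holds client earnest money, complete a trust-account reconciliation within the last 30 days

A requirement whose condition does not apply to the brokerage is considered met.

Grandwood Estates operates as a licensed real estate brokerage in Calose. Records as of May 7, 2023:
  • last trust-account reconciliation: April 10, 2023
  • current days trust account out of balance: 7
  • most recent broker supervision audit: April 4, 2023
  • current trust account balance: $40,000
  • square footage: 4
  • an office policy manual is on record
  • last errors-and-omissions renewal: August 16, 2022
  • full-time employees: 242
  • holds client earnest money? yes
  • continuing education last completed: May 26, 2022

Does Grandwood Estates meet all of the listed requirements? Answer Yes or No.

1. continuing education 346 days ago vs limit 365 → met
2. errors-and-omissions renewal 264 days ago vs limit 270 → met
3. days trust account out of balance 7 ≤ 7 → met
4. broker supervision audit 33 days ago vs limit 60 → met
5. trust account balance $40,000 ≥ $40,000 → met
6. office policy manual present → met
7. condition 'holds client earnest money' holds; trust-account reconciliation 27 days ago vs limit 30 → met
All met.

Yes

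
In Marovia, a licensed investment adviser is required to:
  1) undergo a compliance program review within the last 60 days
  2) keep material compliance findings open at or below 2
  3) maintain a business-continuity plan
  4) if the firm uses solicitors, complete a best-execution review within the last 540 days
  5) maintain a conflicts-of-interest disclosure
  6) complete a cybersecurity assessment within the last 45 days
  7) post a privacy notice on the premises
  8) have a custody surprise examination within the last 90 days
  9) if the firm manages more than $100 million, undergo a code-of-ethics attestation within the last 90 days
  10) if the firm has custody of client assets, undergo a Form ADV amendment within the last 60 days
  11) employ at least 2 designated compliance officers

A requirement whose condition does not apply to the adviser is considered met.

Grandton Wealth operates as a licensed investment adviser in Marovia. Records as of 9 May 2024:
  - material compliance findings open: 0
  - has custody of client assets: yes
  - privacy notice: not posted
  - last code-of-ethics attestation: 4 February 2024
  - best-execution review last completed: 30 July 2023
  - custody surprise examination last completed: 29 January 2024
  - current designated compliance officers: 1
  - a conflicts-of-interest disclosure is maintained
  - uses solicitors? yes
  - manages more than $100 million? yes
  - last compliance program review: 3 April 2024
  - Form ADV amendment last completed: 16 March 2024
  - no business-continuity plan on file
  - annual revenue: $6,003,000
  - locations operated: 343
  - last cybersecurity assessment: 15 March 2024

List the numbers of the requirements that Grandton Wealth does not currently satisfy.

3, 6, 7, 8, 9, 11

1. compliance program review 36 days ago vs limit 60 → met
2. material compliance findings open 0 ≤ 2 → met
3. business-continuity plan absent → not met
4. condition 'uses solicitors' holds; best-execution review 284 days ago vs limit 540 → met
5. conflicts-of-interest disclosure present → met
6. cybersecurity assessment 55 days ago vs limit 45 → not met
7. privacy notice absent → not met
8. custody surprise examination 101 days ago vs limit 90 → not met
9. condition 'manages more than $100 million' holds; code-of-ethics attestation 95 days ago vs limit 90 → not met
10. condition 'has custody of client assets' holds; Form ADV amendment 54 days ago vs limit 60 → met
11. designated compliance officers 1 < 2 → not met
Not met: 3, 6, 7, 8, 9, 11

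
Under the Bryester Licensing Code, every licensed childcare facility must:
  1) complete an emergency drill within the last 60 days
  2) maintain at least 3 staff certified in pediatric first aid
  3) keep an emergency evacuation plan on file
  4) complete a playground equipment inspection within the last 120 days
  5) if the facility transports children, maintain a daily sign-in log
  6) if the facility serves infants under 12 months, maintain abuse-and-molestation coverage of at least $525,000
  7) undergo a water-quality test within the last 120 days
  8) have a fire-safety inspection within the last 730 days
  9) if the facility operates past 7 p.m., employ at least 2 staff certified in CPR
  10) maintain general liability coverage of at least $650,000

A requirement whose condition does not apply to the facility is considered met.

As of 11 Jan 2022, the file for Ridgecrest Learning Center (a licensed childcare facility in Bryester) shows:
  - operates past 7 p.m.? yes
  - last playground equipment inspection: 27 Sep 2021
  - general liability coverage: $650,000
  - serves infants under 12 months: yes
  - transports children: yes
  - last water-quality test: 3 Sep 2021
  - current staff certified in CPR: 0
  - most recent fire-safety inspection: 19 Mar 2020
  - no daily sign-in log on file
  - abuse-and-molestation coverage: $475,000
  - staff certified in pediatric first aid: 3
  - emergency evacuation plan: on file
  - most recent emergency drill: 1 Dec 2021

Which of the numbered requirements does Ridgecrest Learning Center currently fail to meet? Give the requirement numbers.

1. emergency drill 41 days ago vs limit 60 → met
2. staff certified in pediatric first aid 3 ≥ 3 → met
3. emergency evacuation plan present → met
4. playground equipment inspection 106 days ago vs limit 120 → met
5. condition 'transports children' holds; daily sign-in log absent → not met
6. condition 'serves infants under 12 months' holds; abuse-and-molestation coverage $475,000 < $525,000 → not met
7. water-quality test 130 days ago vs limit 120 → not met
8. fire-safety inspection 663 days ago vs limit 730 → met
9. condition 'operates past 7 p.m.' holds; staff certified in CPR 0 < 2 → not met
10. general liability coverage $650,000 ≥ $650,000 → met
Not met: 5, 6, 7, 9

5, 6, 7, 9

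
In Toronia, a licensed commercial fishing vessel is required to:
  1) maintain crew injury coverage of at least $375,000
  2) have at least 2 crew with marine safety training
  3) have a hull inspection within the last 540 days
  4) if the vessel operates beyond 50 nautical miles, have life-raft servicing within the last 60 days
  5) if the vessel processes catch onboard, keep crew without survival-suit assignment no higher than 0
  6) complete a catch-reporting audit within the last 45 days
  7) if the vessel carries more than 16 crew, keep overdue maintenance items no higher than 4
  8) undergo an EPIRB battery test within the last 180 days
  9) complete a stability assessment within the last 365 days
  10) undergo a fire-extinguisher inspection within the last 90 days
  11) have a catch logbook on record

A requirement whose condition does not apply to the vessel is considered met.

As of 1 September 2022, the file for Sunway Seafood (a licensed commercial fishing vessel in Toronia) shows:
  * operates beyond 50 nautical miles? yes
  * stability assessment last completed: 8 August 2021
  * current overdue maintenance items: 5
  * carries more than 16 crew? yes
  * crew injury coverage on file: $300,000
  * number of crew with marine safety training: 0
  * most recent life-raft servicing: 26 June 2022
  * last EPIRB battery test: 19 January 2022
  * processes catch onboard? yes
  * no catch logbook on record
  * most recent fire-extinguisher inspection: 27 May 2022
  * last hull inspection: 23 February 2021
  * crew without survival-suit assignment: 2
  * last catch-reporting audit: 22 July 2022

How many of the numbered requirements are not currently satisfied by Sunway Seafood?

10

1. crew injury coverage $300,000 < $375,000 → not met
2. crew with marine safety training 0 < 2 → not met
3. hull inspection 555 days ago vs limit 540 → not met
4. condition 'operates beyond 50 nautical miles' holds; life-raft servicing 67 days ago vs limit 60 → not met
5. condition 'processes catch onboard' holds; crew without survival-suit assignment 2 > 0 → not met
6. catch-reporting audit 41 days ago vs limit 45 → met
7. condition 'carries more than 16 crew' holds; overdue maintenance items 5 > 4 → not met
8. EPIRB battery test 225 days ago vs limit 180 → not met
9. stability assessment 389 days ago vs limit 365 → not met
10. fire-extinguisher inspection 97 days ago vs limit 90 → not met
11. catch logbook absent → not met
Not met: 10 of 11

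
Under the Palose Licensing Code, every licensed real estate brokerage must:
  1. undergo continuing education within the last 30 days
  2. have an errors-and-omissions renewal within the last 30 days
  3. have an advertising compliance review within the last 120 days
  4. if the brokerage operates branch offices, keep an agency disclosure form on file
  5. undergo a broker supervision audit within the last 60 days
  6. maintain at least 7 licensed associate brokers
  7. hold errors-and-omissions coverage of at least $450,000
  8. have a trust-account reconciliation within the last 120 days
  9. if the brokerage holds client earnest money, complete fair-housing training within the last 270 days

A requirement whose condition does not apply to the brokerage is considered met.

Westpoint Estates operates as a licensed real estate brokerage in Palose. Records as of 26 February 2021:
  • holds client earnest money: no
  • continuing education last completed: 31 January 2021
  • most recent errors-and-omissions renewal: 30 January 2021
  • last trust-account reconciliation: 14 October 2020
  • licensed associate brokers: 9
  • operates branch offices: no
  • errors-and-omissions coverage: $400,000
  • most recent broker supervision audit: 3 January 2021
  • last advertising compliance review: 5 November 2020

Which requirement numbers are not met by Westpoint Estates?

7, 8

1. continuing education 26 days ago vs limit 30 → met
2. errors-and-omissions renewal 27 days ago vs limit 30 → met
3. advertising compliance review 113 days ago vs limit 120 → met
4. condition 'operates branch offices' does not hold → requirement n/a → met
5. broker supervision audit 54 days ago vs limit 60 → met
6. licensed associate brokers 9 ≥ 7 → met
7. errors-and-omissions coverage $400,000 < $450,000 → not met
8. trust-account reconciliation 135 days ago vs limit 120 → not met
9. condition 'holds client earnest money' does not hold → requirement n/a → met
Not met: 7, 8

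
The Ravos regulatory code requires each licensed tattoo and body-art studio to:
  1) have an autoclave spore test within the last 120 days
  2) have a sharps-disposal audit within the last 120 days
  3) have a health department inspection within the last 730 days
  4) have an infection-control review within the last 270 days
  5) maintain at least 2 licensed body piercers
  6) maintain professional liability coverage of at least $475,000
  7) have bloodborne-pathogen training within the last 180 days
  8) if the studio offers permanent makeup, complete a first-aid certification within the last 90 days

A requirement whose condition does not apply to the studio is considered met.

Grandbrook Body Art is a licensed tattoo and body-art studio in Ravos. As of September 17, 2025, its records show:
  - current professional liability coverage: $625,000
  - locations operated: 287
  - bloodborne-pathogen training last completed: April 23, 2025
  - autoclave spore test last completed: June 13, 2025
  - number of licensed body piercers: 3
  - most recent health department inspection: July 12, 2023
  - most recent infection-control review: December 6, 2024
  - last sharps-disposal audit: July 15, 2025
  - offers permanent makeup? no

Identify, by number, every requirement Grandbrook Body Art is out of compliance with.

3, 4

1. autoclave spore test 96 days ago vs limit 120 → met
2. sharps-disposal audit 64 days ago vs limit 120 → met
3. health department inspection 798 days ago vs limit 730 → not met
4. infection-control review 285 days ago vs limit 270 → not met
5. licensed body piercers 3 ≥ 2 → met
6. professional liability coverage $625,000 ≥ $475,000 → met
7. bloodborne-pathogen training 147 days ago vs limit 180 → met
8. condition 'offers permanent makeup' does not hold → requirement n/a → met
Not met: 3, 4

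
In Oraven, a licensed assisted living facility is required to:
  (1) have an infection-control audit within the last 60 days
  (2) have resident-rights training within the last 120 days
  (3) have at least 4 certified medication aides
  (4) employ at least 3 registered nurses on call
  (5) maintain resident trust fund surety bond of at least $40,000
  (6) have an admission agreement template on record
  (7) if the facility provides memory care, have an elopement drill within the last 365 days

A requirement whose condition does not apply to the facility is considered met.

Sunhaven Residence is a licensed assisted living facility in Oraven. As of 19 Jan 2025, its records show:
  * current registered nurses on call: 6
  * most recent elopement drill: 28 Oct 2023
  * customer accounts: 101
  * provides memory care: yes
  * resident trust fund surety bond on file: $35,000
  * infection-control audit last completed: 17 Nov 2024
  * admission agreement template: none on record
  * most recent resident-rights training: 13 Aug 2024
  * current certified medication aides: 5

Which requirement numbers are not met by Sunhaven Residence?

1, 2, 5, 6, 7

1. infection-control audit 63 days ago vs limit 60 → not met
2. resident-rights training 159 days ago vs limit 120 → not met
3. certified medication aides 5 ≥ 4 → met
4. registered nurses on call 6 ≥ 3 → met
5. resident trust fund surety bond $35,000 < $40,000 → not met
6. admission agreement template absent → not met
7. condition 'provides memory care' holds; elopement drill 449 days ago vs limit 365 → not met
Not met: 1, 2, 5, 6, 7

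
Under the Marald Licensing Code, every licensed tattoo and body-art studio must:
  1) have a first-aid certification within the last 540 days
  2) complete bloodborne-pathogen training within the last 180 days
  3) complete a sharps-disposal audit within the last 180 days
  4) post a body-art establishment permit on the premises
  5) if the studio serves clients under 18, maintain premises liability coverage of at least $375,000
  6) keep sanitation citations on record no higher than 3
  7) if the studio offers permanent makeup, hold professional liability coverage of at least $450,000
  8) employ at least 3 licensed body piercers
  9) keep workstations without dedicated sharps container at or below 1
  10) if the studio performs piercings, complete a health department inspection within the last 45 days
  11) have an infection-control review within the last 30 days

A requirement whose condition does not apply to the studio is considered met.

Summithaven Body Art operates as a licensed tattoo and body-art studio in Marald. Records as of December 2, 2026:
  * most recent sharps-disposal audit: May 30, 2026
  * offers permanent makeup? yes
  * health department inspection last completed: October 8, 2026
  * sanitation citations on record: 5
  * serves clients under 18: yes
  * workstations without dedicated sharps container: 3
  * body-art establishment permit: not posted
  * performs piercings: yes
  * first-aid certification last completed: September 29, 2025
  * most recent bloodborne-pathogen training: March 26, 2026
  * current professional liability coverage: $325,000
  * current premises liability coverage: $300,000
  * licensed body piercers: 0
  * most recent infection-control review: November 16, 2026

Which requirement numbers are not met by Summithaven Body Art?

2, 3, 4, 5, 6, 7, 8, 9, 10

1. first-aid certification 429 days ago vs limit 540 → met
2. bloodborne-pathogen training 251 days ago vs limit 180 → not met
3. sharps-disposal audit 186 days ago vs limit 180 → not met
4. body-art establishment permit absent → not met
5. condition 'serves clients under 18' holds; premises liability coverage $300,000 < $375,000 → not met
6. sanitation citations on record 5 > 3 → not met
7. condition 'offers permanent makeup' holds; professional liability coverage $325,000 < $450,000 → not met
8. licensed body piercers 0 < 3 → not met
9. workstations without dedicated sharps container 3 > 1 → not met
10. condition 'performs piercings' holds; health department inspection 55 days ago vs limit 45 → not met
11. infection-control review 16 days ago vs limit 30 → met
Not met: 2, 3, 4, 5, 6, 7, 8, 9, 10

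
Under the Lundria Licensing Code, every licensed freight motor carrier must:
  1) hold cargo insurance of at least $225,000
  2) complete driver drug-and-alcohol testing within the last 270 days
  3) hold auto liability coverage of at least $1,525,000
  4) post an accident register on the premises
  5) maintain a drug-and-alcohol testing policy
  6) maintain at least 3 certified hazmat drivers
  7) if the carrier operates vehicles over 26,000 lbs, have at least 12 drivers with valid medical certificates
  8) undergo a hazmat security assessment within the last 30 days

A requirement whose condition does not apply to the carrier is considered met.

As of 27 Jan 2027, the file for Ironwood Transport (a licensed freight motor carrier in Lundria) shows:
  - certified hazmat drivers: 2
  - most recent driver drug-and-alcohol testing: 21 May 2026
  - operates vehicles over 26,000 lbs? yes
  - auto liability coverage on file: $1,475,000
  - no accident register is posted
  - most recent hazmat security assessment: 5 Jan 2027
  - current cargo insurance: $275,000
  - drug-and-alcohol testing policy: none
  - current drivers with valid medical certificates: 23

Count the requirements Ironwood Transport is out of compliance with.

4

1. cargo insurance $275,000 ≥ $225,000 → met
2. driver drug-and-alcohol testing 251 days ago vs limit 270 → met
3. auto liability coverage $1,475,000 < $1,525,000 → not met
4. accident register absent → not met
5. drug-and-alcohol testing policy absent → not met
6. certified hazmat drivers 2 < 3 → not met
7. condition 'operates vehicles over 26,000 lbs' holds; drivers with valid medical certificates 23 ≥ 12 → met
8. hazmat security assessment 22 days ago vs limit 30 → met
Not met: 4 of 8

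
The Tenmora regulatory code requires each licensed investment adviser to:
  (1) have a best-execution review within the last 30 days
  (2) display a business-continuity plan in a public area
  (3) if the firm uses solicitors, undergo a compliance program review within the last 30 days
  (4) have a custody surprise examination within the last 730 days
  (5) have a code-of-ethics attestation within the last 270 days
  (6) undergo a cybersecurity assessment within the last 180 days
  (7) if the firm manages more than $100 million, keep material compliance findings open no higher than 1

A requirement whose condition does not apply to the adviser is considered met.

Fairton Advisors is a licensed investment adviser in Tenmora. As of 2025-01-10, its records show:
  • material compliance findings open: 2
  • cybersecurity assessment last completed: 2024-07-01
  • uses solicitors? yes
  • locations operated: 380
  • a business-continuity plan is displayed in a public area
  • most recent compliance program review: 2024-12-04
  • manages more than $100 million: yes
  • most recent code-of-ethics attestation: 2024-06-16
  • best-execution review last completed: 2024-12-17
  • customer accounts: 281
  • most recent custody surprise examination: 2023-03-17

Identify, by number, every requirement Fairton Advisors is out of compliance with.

3, 6, 7

1. best-execution review 24 days ago vs limit 30 → met
2. business-continuity plan present → met
3. condition 'uses solicitors' holds; compliance program review 37 days ago vs limit 30 → not met
4. custody surprise examination 665 days ago vs limit 730 → met
5. code-of-ethics attestation 208 days ago vs limit 270 → met
6. cybersecurity assessment 193 days ago vs limit 180 → not met
7. condition 'manages more than $100 million' holds; material compliance findings open 2 > 1 → not met
Not met: 3, 6, 7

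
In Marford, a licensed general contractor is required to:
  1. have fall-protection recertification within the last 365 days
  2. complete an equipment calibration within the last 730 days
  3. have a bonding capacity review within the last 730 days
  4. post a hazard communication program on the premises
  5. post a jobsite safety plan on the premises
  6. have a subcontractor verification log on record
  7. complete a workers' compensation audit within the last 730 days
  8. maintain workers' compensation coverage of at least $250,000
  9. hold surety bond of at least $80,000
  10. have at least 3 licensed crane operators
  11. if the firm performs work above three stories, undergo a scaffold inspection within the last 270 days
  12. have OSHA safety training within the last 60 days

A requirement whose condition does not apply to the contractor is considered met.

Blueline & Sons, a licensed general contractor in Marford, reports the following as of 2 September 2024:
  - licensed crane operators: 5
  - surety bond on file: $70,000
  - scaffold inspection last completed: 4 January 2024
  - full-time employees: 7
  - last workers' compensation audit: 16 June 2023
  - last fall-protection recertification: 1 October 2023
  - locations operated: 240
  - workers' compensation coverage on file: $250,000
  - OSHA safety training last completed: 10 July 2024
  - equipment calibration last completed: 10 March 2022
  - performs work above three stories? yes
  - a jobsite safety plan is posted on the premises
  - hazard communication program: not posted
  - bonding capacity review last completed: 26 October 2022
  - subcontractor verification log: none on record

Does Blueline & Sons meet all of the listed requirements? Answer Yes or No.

No

1. fall-protection recertification 337 days ago vs limit 365 → met
2. equipment calibration 907 days ago vs limit 730 → not met
3. bonding capacity review 677 days ago vs limit 730 → met
4. hazard communication program absent → not met
5. jobsite safety plan present → met
6. subcontractor verification log absent → not met
7. workers' compensation audit 444 days ago vs limit 730 → met
8. workers' compensation coverage $250,000 ≥ $250,000 → met
9. surety bond $70,000 < $80,000 → not met
10. licensed crane operators 5 ≥ 3 → met
11. condition 'performs work above three stories' holds; scaffold inspection 242 days ago vs limit 270 → met
12. OSHA safety training 54 days ago vs limit 60 → met
Not met: 2, 4, 6, 9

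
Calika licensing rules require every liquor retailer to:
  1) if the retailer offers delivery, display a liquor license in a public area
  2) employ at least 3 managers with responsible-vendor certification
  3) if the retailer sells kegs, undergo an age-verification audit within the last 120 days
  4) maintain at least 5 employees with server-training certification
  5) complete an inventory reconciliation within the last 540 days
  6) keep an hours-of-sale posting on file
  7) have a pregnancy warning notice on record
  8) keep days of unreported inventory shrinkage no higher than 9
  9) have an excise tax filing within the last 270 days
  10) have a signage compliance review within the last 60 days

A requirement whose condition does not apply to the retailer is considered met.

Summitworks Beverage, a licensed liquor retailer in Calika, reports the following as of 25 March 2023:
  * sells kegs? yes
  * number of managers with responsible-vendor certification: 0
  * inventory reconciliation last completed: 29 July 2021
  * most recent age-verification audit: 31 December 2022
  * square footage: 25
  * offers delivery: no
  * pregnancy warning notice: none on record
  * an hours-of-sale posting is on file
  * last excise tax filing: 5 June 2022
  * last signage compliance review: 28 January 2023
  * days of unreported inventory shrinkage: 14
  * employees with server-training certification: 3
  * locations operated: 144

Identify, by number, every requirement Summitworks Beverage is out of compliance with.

2, 4, 5, 7, 8, 9

1. condition 'offers delivery' does not hold → requirement n/a → met
2. managers with responsible-vendor certification 0 < 3 → not met
3. condition 'sells kegs' holds; age-verification audit 84 days ago vs limit 120 → met
4. employees with server-training certification 3 < 5 → not met
5. inventory reconciliation 604 days ago vs limit 540 → not met
6. hours-of-sale posting present → met
7. pregnancy warning notice absent → not met
8. days of unreported inventory shrinkage 14 > 9 → not met
9. excise tax filing 293 days ago vs limit 270 → not met
10. signage compliance review 56 days ago vs limit 60 → met
Not met: 2, 4, 5, 7, 8, 9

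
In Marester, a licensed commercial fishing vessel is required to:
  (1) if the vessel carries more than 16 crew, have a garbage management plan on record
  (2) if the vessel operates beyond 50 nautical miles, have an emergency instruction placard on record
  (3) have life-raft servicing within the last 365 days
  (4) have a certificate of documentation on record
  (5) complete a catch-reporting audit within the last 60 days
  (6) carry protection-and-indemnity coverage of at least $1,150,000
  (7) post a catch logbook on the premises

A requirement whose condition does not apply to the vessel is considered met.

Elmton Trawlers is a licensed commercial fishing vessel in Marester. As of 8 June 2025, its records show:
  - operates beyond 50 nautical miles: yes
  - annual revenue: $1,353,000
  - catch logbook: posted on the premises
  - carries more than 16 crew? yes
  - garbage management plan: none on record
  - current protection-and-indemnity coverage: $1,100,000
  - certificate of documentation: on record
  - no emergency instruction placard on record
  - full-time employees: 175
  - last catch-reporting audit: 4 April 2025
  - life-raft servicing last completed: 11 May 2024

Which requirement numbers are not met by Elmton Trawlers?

1. condition 'carries more than 16 crew' holds; garbage management plan absent → not met
2. condition 'operates beyond 50 nautical miles' holds; emergency instruction placard absent → not met
3. life-raft servicing 393 days ago vs limit 365 → not met
4. certificate of documentation present → met
5. catch-reporting audit 65 days ago vs limit 60 → not met
6. protection-and-indemnity coverage $1,100,000 < $1,150,000 → not met
7. catch logbook present → met
Not met: 1, 2, 3, 5, 6

1, 2, 3, 5, 6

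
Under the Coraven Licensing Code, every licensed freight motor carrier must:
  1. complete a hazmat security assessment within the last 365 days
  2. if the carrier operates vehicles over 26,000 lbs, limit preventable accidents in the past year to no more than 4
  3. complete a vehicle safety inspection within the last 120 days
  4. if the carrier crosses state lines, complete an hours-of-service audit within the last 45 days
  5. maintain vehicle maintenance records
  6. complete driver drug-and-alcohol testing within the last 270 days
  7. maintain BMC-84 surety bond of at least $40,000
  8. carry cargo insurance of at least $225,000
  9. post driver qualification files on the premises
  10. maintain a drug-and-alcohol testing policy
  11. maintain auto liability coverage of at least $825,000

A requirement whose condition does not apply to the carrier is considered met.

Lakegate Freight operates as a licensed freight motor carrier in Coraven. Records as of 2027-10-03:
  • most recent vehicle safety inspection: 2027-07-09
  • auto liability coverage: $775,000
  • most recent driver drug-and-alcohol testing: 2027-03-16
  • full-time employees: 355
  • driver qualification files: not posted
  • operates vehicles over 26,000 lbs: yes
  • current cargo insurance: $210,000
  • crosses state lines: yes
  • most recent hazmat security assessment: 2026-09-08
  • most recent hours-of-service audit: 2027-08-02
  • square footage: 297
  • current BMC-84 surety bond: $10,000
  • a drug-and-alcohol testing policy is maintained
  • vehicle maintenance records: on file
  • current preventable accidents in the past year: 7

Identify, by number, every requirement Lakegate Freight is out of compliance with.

1, 2, 4, 7, 8, 9, 11

1. hazmat security assessment 390 days ago vs limit 365 → not met
2. condition 'operates vehicles over 26,000 lbs' holds; preventable accidents in the past year 7 > 4 → not met
3. vehicle safety inspection 86 days ago vs limit 120 → met
4. condition 'crosses state lines' holds; hours-of-service audit 62 days ago vs limit 45 → not met
5. vehicle maintenance records present → met
6. driver drug-and-alcohol testing 201 days ago vs limit 270 → met
7. BMC-84 surety bond $10,000 < $40,000 → not met
8. cargo insurance $210,000 < $225,000 → not met
9. driver qualification files absent → not met
10. drug-and-alcohol testing policy present → met
11. auto liability coverage $775,000 < $825,000 → not met
Not met: 1, 2, 4, 7, 8, 9, 11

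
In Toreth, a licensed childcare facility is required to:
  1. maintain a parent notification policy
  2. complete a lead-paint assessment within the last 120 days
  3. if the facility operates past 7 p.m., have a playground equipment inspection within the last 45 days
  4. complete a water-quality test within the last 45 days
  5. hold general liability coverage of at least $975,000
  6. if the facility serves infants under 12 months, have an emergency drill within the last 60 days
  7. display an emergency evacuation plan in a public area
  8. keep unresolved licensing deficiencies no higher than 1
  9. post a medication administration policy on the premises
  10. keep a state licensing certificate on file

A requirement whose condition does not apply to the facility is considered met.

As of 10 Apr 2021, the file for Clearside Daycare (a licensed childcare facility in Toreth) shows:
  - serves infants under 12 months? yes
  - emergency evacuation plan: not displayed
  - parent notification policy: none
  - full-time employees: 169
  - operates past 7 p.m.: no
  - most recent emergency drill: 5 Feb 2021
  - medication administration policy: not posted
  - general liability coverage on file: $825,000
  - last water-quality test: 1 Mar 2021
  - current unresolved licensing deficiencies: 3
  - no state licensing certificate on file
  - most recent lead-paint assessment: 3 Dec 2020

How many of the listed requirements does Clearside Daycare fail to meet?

8

1. parent notification policy absent → not met
2. lead-paint assessment 128 days ago vs limit 120 → not met
3. condition 'operates past 7 p.m.' does not hold → requirement n/a → met
4. water-quality test 40 days ago vs limit 45 → met
5. general liability coverage $825,000 < $975,000 → not met
6. condition 'serves infants under 12 months' holds; emergency drill 64 days ago vs limit 60 → not met
7. emergency evacuation plan absent → not met
8. unresolved licensing deficiencies 3 > 1 → not met
9. medication administration policy absent → not met
10. state licensing certificate absent → not met
Not met: 8 of 10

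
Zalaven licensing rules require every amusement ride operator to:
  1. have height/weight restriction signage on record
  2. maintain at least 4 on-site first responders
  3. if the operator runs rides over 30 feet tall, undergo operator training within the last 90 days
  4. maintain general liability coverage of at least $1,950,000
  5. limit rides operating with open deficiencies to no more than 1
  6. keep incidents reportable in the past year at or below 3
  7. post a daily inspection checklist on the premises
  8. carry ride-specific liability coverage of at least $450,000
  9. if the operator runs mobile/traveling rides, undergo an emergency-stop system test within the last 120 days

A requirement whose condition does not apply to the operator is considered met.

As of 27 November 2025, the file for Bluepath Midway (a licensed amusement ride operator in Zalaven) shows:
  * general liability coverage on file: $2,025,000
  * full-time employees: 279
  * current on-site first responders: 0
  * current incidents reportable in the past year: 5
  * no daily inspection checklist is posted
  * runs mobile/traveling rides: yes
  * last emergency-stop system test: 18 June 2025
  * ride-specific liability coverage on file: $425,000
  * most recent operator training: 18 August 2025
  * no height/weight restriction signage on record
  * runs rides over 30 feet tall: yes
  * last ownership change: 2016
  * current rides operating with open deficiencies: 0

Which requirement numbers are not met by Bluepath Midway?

1, 2, 3, 6, 7, 8, 9

1. height/weight restriction signage absent → not met
2. on-site first responders 0 < 4 → not met
3. condition 'runs rides over 30 feet tall' holds; operator training 101 days ago vs limit 90 → not met
4. general liability coverage $2,025,000 ≥ $1,950,000 → met
5. rides operating with open deficiencies 0 ≤ 1 → met
6. incidents reportable in the past year 5 > 3 → not met
7. daily inspection checklist absent → not met
8. ride-specific liability coverage $425,000 < $450,000 → not met
9. condition 'runs mobile/traveling rides' holds; emergency-stop system test 162 days ago vs limit 120 → not met
Not met: 1, 2, 3, 6, 7, 8, 9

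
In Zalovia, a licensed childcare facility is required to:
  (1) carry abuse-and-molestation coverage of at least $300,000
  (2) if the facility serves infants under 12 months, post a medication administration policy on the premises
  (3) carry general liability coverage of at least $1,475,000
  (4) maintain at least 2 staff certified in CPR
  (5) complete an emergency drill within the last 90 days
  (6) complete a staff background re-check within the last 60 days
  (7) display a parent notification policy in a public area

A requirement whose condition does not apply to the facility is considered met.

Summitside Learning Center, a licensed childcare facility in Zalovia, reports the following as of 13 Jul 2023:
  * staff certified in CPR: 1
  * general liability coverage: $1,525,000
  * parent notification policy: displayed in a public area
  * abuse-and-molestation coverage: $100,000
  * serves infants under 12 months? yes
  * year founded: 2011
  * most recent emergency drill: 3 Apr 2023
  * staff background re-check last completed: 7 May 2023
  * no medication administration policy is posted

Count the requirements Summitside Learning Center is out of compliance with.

5

1. abuse-and-molestation coverage $100,000 < $300,000 → not met
2. condition 'serves infants under 12 months' holds; medication administration policy absent → not met
3. general liability coverage $1,525,000 ≥ $1,475,000 → met
4. staff certified in CPR 1 < 2 → not met
5. emergency drill 101 days ago vs limit 90 → not met
6. staff background re-check 67 days ago vs limit 60 → not met
7. parent notification policy present → met
Not met: 5 of 7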